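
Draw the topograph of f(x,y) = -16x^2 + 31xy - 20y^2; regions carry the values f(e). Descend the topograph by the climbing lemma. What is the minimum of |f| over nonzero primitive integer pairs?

translate: b→1 (≡-31 mod 32), so (16,-31,20)→(16,1,5)
flip: (16,1,5)→(5,-1,16)
reduced (well bottom): (5,-1,16) with a≤c, −a<b≤a
well minimum |f| = |-5| = 5 (negative-definite)

5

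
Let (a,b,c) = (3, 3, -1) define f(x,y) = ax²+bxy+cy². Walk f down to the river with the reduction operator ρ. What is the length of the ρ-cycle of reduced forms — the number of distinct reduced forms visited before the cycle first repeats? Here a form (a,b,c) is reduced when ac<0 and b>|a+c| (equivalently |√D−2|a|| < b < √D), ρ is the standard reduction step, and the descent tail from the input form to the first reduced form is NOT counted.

D = 21, ⌊√D⌋ = 4
river: ρ → (-1,3,3)
river: ρ → (3,3,-1)
ρ-cycle length = 2 (tail of 0 descent steps not counted)

2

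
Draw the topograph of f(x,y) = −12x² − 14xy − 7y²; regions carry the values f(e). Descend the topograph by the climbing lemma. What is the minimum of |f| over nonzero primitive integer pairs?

translate: b→-10 (≡14 mod 24), so (12,14,7)→(12,-10,5)
flip: (12,-10,5)→(5,10,12)
translate: b→0 (≡10 mod 10), so (5,10,12)→(5,0,7)
reduced (well bottom): (5,0,7) with a≤c, −a<b≤a
well minimum |f| = |-5| = 5 (negative-definite)

5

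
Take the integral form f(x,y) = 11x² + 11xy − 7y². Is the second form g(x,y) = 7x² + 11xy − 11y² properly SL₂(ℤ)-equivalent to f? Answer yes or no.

D₁ = 429, D₂ = 429
river cycle of f (length 6): (-7, 17, 5), (5, 13, -13), (-13, 13, 5), (5, 17, -7), (-7, 11, 11), (11, 11, -7)
river cycle of g (length 6): (-11, 11, 7), (7, 17, -5), (-5, 13, 13), (13, 13, -5), (-5, 17, 7), (7, 11, -11)
cycles differ ⇒ inequivalent

no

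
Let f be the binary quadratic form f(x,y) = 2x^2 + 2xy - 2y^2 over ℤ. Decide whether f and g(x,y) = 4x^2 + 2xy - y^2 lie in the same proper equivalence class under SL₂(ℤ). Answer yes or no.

D₁ = 20, D₂ = 20
river cycle of f (length 2): (-2, 2, 2), (2, 2, -2)
river cycle of g (length 2): (-1, 4, 1), (1, 4, -1)
cycles differ ⇒ inequivalent

no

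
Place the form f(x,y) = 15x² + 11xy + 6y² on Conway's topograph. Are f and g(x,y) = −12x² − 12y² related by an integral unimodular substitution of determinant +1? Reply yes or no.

D₁ = -239, D₂ = -576
discriminants differ ⇒ not SL₂(ℤ)-equivalent

no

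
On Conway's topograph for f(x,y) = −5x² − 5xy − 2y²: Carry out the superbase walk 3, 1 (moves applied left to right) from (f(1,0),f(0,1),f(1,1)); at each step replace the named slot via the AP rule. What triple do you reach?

start (-5,-2,-12) = (f(1,0),f(0,1),f(1,1))
replace slot 3: 2·((-5)+(-2)) − (-12) = -2 → (-5,-2,-2)
replace slot 1: 2·((-2)+(-2)) − (-5) = -3 → (-3,-2,-2)

-3,-2,-2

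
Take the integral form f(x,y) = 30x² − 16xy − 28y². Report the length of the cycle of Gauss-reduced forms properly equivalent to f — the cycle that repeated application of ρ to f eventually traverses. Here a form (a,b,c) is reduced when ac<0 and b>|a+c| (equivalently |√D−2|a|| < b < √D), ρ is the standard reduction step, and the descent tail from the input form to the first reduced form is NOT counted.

D = 3616, ⌊√D⌋ = 60
descent: ρ → (-28,16,30)  [lands on river]
river: ρ → (30,44,-14)
river: ρ → (-14,40,36)
river: ρ → (36,32,-18)
river: ρ → (-18,40,28)
river: ρ → (28,16,-30)
river: ρ → (-30,44,14)
river: ρ → (14,40,-36)
river: ρ → (-36,32,18)
river: ρ → (18,40,-28)
ρ-cycle length = 10 (tail of 1 descent step not counted)

10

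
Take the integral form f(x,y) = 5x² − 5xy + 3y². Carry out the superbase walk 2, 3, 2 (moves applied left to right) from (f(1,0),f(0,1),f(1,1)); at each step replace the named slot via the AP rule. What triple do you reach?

start (5,3,3) = (f(1,0),f(0,1),f(1,1))
replace slot 2: 2·(5+3) − 3 = 13 → (5,13,3)
replace slot 3: 2·(5+13) − 3 = 33 → (5,13,33)
replace slot 2: 2·(5+33) − 13 = 63 → (5,63,33)

5,63,33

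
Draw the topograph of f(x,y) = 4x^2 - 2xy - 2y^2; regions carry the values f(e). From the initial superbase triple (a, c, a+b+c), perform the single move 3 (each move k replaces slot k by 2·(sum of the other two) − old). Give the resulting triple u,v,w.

start (4,-2,0) = (f(1,0),f(0,1),f(1,1))
replace slot 3: 2·(4+(-2)) − 0 = 4 → (4,-2,4)

4,-2,4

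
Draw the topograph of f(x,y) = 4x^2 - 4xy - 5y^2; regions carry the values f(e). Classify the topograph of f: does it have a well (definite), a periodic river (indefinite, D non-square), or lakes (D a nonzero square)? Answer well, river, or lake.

D = b²−4ac = (-4)² − 4·4·(-5) = 96
D > 0 non-square ⇒ indefinite ⇒ periodic river

river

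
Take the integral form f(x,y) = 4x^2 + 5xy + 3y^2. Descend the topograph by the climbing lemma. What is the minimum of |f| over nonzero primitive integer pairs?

translate: b→-3 (≡5 mod 8), so (4,5,3)→(4,-3,2)
flip: (4,-3,2)→(2,3,4)
translate: b→-1 (≡3 mod 4), so (2,3,4)→(2,-1,3)
reduced (well bottom): (2,-1,3) with a≤c, −a<b≤a
well minimum = a = 2

2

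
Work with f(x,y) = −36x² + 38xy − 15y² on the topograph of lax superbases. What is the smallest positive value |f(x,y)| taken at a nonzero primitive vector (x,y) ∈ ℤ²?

translate: b→34 (≡-38 mod 72), so (36,-38,15)→(36,34,13)
flip: (36,34,13)→(13,-34,36)
translate: b→-8 (≡-34 mod 26), so (13,-34,36)→(13,-8,15)
reduced (well bottom): (13,-8,15) with a≤c, −a<b≤a
well minimum |f| = |-13| = 13 (negative-definite)

13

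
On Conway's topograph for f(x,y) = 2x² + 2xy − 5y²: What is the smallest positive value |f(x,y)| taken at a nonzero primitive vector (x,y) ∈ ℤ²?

descent: ρ → (-5,-2,2)
descent: ρ → (2,6,-1)  [lands on river]
river: ρ → (-1,6,2)
closes: descent 2, river 2
min |a| on river = 1

1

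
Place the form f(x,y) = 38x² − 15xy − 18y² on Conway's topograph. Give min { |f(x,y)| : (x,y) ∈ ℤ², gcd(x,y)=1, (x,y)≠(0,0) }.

descent: ρ → (-18,51,5)  [lands on river]
river: ρ → (5,49,-28)
river: ρ → (-28,7,26)
river: ρ → (26,45,-9)
river: ρ → (-9,45,26)
river: ρ → (26,7,-28)
river: ρ → (-28,49,5)
river: ρ → (5,51,-18)
river: ρ → (-18,21,35)
river: ρ → (35,49,-4)
river: ρ → (-4,47,47)
river: ρ → (47,47,-4)
river: ρ → (-4,49,35)
river: ρ → (35,21,-18)
closes: descent 1, river 14
min |a| on river = 4

4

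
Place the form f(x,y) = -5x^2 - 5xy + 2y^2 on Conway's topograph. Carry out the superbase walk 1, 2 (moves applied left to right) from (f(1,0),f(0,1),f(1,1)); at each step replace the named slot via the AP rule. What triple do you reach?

start (-5,2,-8) = (f(1,0),f(0,1),f(1,1))
replace slot 1: 2·(2+(-8)) − (-5) = -7 → (-7,2,-8)
replace slot 2: 2·((-7)+(-8)) − 2 = -32 → (-7,-32,-8)

-7,-32,-8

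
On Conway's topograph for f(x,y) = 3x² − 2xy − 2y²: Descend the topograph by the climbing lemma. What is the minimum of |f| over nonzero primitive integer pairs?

descent: ρ → (-2,2,3)  [lands on river]
river: ρ → (3,4,-1)
river: ρ → (-1,4,3)
river: ρ → (3,2,-2)
closes: descent 1, river 4
min |a| on river = 1

1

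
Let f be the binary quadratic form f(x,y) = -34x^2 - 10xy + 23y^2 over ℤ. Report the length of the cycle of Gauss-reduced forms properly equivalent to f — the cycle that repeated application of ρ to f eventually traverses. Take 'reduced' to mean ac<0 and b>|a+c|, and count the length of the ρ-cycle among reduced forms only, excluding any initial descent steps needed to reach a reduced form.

D = 3228, ⌊√D⌋ = 56
descent: ρ → (23,56,-1)  [lands on river]
river: ρ → (-1,56,23)
river: ρ → (23,36,-21)
river: ρ → (-21,48,11)
river: ρ → (11,40,-37)
river: ρ → (-37,34,14)
river: ρ → (14,50,-13)
river: ρ → (-13,54,6)
river: ρ → (6,54,-13)
river: ρ → (-13,50,14)
river: ρ → (14,34,-37)
river: ρ → (-37,40,11)
river: ρ → (11,48,-21)
river: ρ → (-21,36,23)
ρ-cycle length = 14 (tail of 1 descent step not counted)

14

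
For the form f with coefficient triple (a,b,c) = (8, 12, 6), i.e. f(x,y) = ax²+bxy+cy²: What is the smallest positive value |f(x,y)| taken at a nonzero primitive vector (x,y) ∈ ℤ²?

translate: b→-4 (≡12 mod 16), so (8,12,6)→(8,-4,2)
flip: (8,-4,2)→(2,4,8)
translate: b→0 (≡4 mod 4), so (2,4,8)→(2,0,6)
reduced (well bottom): (2,0,6) with a≤c, −a<b≤a
well minimum = a = 2

2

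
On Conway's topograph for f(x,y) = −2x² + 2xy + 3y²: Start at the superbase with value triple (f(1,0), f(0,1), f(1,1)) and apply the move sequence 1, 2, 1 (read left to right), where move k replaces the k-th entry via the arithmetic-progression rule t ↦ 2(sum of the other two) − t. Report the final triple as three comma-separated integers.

start (-2,3,3) = (f(1,0),f(0,1),f(1,1))
replace slot 1: 2·(3+3) − (-2) = 14 → (14,3,3)
replace slot 2: 2·(14+3) − 3 = 31 → (14,31,3)
replace slot 1: 2·(31+3) − 14 = 54 → (54,31,3)

54,31,3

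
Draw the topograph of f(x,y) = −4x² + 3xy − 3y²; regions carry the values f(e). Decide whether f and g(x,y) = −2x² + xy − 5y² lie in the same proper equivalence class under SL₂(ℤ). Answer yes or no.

D₁ = -39, D₂ = -39
f is negative-definite; reduce −f:
−f: flip: (4,-3,3)→(3,3,4)
−f: reduced (well bottom): (3,3,4) with a≤c, −a<b≤a
flip sign back: reduced form of f is (-3,-3,-4)
g is negative-definite; reduce −g:
−g: reduced (well bottom): (2,-1,5) with a≤c, −a<b≤a
flip sign back: reduced form of g is (-2,1,-5)
reduced forms (-3, -3, -4) vs (-2, 1, -5) ⇒ inequivalent

no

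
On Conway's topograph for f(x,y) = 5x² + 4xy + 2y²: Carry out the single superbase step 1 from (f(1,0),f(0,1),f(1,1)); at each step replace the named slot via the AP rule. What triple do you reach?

start (5,2,11) = (f(1,0),f(0,1),f(1,1))
replace slot 1: 2·(2+11) − 5 = 21 → (21,2,11)

21,2,11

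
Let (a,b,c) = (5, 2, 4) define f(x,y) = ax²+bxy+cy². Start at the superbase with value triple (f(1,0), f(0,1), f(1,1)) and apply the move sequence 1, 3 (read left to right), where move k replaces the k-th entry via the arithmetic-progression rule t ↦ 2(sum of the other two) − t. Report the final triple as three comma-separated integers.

start (5,4,11) = (f(1,0),f(0,1),f(1,1))
replace slot 1: 2·(4+11) − 5 = 25 → (25,4,11)
replace slot 3: 2·(25+4) − 11 = 47 → (25,4,47)

25,4,47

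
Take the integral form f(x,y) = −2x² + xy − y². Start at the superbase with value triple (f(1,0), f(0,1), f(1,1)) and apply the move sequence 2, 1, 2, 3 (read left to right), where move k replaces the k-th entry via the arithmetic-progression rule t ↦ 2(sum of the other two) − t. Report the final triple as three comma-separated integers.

start (-2,-1,-2) = (f(1,0),f(0,1),f(1,1))
replace slot 2: 2·((-2)+(-2)) − (-1) = -7 → (-2,-7,-2)
replace slot 1: 2·((-7)+(-2)) − (-2) = -16 → (-16,-7,-2)
replace slot 2: 2·((-16)+(-2)) − (-7) = -29 → (-16,-29,-2)
replace slot 3: 2·((-16)+(-29)) − (-2) = -88 → (-16,-29,-88)

-16,-29,-88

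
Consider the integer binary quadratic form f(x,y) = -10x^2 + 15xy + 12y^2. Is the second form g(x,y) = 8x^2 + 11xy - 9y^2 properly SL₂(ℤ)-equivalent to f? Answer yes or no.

D₁ = 705, D₂ = 409
discriminants differ ⇒ not SL₂(ℤ)-equivalent

no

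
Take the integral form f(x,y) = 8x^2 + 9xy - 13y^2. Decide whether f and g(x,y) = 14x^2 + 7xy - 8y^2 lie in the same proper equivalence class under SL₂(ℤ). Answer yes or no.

D₁ = 497, D₂ = 497
river cycle of f (length 14): (-13, 17, 4), (4, 15, -17), (-17, 19, 2), (2, 21, -7), (-7, 21, 2), (2, 19, -17), (-17, 15, 4), (4, 17, -13), (-13, 9, 8), (8, 7, -14), … (4 more)
river cycle of g (length 14): (-8, 9, 13), (13, 17, -4), (-4, 15, 17), (17, 19, -2), (-2, 21, 7), (7, 21, -2), (-2, 19, 17), (17, 15, -4), (-4, 17, 13), (13, 9, -8), … (4 more)
cycles differ ⇒ inequivalent

no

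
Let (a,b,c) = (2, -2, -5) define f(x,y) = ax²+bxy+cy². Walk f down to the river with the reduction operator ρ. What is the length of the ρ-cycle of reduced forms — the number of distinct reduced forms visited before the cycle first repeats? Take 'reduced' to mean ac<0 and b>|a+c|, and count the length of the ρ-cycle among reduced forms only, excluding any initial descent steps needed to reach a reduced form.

D = 44, ⌊√D⌋ = 6
descent: ρ → (-5,2,2)
descent: ρ → (2,6,-1)  [lands on river]
river: ρ → (-1,6,2)
ρ-cycle length = 2 (tail of 2 descent steps not counted)

2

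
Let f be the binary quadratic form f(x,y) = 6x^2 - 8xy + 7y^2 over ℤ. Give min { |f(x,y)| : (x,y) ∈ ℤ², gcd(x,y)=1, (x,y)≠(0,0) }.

translate: b→4 (≡-8 mod 12), so (6,-8,7)→(6,4,5)
flip: (6,4,5)→(5,-4,6)
reduced (well bottom): (5,-4,6) with a≤c, −a<b≤a
well minimum = a = 5

5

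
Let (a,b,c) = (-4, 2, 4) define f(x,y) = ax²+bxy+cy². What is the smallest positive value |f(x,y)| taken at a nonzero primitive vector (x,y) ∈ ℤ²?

river: ρ → (4,6,-2)
river: ρ → (-2,6,4)
river: ρ → (4,2,-4)
river: ρ → (-4,6,2)
river: ρ → (2,6,-4)
river: ρ → (-4,2,4)
closes: descent 0, river 6
min |a| on river = 2

2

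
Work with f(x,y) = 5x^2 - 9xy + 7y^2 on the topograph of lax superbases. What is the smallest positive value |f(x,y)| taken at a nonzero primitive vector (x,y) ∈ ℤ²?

translate: b→1 (≡-9 mod 10), so (5,-9,7)→(5,1,3)
flip: (5,1,3)→(3,-1,5)
reduced (well bottom): (3,-1,5) with a≤c, −a<b≤a
well minimum = a = 3

3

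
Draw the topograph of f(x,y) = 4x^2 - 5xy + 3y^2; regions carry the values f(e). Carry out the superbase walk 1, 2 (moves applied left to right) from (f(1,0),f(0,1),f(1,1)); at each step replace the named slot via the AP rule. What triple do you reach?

start (4,3,2) = (f(1,0),f(0,1),f(1,1))
replace slot 1: 2·(3+2) − 4 = 6 → (6,3,2)
replace slot 2: 2·(6+2) − 3 = 13 → (6,13,2)

6,13,2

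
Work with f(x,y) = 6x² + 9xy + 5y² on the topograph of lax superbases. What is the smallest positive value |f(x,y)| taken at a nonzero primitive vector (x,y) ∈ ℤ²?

translate: b→-3 (≡9 mod 12), so (6,9,5)→(6,-3,2)
flip: (6,-3,2)→(2,3,6)
translate: b→-1 (≡3 mod 4), so (2,3,6)→(2,-1,5)
reduced (well bottom): (2,-1,5) with a≤c, −a<b≤a
well minimum = a = 2

2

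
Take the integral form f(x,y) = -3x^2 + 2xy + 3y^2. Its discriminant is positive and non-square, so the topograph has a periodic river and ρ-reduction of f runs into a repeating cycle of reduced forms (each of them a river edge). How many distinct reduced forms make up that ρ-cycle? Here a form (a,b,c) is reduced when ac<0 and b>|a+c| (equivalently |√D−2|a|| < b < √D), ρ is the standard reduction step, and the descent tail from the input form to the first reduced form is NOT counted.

D = 40, ⌊√D⌋ = 6
river: ρ → (3,4,-2)
river: ρ → (-2,4,3)
river: ρ → (3,2,-3)
river: ρ → (-3,4,2)
river: ρ → (2,4,-3)
river: ρ → (-3,2,3)
ρ-cycle length = 6 (tail of 0 descent steps not counted)

6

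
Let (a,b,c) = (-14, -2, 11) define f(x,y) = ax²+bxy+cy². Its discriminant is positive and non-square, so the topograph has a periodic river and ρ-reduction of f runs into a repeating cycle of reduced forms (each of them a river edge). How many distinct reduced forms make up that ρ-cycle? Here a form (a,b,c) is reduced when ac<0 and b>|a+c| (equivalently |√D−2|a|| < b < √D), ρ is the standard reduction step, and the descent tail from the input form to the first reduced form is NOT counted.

D = 620, ⌊√D⌋ = 24
descent: ρ → (11,24,-1)  [lands on river]
river: ρ → (-1,24,11)
river: ρ → (11,20,-5)
river: ρ → (-5,20,11)
ρ-cycle length = 4 (tail of 1 descent step not counted)

4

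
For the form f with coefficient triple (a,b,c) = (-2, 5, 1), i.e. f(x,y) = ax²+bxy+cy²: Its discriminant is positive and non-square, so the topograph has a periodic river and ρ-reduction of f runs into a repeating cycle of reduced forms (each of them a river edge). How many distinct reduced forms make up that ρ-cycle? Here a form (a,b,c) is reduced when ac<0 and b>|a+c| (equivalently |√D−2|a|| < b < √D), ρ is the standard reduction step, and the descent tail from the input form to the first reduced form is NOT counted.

D = 33, ⌊√D⌋ = 5
river: ρ → (1,5,-2)
river: ρ → (-2,3,3)
river: ρ → (3,3,-2)
river: ρ → (-2,5,1)
ρ-cycle length = 4 (tail of 0 descent steps not counted)

4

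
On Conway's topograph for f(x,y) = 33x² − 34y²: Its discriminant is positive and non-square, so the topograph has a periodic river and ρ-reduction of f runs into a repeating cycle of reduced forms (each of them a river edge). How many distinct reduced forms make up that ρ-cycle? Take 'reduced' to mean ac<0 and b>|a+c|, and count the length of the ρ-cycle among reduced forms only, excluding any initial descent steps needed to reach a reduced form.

D = 4488, ⌊√D⌋ = 66
descent: ρ → (-34,0,33)
descent: ρ → (33,66,-1)  [lands on river]
river: ρ → (-1,66,33)
ρ-cycle length = 2 (tail of 2 descent steps not counted)

2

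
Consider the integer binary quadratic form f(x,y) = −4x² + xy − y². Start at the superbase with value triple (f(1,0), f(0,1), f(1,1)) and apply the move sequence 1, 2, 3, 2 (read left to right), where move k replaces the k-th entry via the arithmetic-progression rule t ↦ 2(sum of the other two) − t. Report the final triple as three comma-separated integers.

start (-4,-1,-4) = (f(1,0),f(0,1),f(1,1))
replace slot 1: 2·((-1)+(-4)) − (-4) = -6 → (-6,-1,-4)
replace slot 2: 2·((-6)+(-4)) − (-1) = -19 → (-6,-19,-4)
replace slot 3: 2·((-6)+(-19)) − (-4) = -46 → (-6,-19,-46)
replace slot 2: 2·((-6)+(-46)) − (-19) = -85 → (-6,-85,-46)

-6,-85,-46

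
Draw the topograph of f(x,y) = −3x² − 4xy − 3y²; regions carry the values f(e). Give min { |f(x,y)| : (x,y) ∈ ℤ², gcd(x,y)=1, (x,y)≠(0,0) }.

translate: b→-2 (≡4 mod 6), so (3,4,3)→(3,-2,2)
flip: (3,-2,2)→(2,2,3)
reduced (well bottom): (2,2,3) with a≤c, −a<b≤a
well minimum |f| = |-2| = 2 (negative-definite)

2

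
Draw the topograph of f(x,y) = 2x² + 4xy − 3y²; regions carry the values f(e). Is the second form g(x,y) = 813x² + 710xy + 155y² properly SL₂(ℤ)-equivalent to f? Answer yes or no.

D₁ = 40, D₂ = 40
river cycle of f (length 6): (-3, 2, 3), (3, 4, -2), (-2, 4, 3), (3, 2, -3), (-3, 4, 2), (2, 4, -3)
river cycle of g (length 6): (2, 4, -3), (-3, 2, 3), (3, 4, -2), (-2, 4, 3), (3, 2, -3), (-3, 4, 2)
cycles coincide ⇒ equivalent

yes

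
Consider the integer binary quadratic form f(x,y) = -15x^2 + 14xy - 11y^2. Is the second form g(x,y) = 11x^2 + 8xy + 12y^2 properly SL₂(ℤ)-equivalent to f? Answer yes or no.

D₁ = -464, D₂ = -464
f is negative-definite; reduce −f:
−f: flip: (15,-14,11)→(11,14,15)
−f: translate: b→-8 (≡14 mod 22), so (11,14,15)→(11,-8,12)
−f: reduced (well bottom): (11,-8,12) with a≤c, −a<b≤a
flip sign back: reduced form of f is (-11,8,-12)
g: reduced (well bottom): (11,8,12) with a≤c, −a<b≤a
reduced forms (-11, 8, -12) vs (11, 8, 12) ⇒ inequivalent

no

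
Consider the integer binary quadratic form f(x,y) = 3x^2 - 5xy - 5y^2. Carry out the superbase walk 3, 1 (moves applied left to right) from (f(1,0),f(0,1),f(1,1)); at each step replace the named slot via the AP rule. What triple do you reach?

start (3,-5,-7) = (f(1,0),f(0,1),f(1,1))
replace slot 3: 2·(3+(-5)) − (-7) = 3 → (3,-5,3)
replace slot 1: 2·((-5)+3) − 3 = -7 → (-7,-5,3)

-7,-5,3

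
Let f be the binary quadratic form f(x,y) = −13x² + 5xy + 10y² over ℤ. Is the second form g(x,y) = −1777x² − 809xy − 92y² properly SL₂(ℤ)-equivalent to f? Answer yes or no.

D₁ = 545, D₂ = 545
river cycle of f (length 8): (10, 15, -8), (-8, 17, 8), (8, 15, -10), (-10, 5, 13), (13, 21, -2), (-2, 23, 2), (2, 21, -13), (-13, 5, 10)
river cycle of g (length 8): (-13, 5, 10), (10, 15, -8), (-8, 17, 8), (8, 15, -10), (-10, 5, 13), (13, 21, -2), (-2, 23, 2), (2, 21, -13)
cycles coincide ⇒ equivalent

yes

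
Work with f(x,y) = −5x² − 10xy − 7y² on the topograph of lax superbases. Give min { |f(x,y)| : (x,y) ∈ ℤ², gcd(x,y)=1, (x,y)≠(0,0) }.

translate: b→0 (≡10 mod 10), so (5,10,7)→(5,0,2)
flip: (5,0,2)→(2,0,5)
reduced (well bottom): (2,0,5) with a≤c, −a<b≤a
well minimum |f| = |-2| = 2 (negative-definite)

2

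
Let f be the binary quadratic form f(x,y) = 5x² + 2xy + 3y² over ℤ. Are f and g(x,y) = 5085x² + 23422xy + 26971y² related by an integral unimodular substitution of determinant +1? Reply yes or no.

D₁ = -56, D₂ = -56
f: flip: (5,2,3)→(3,-2,5)
f: reduced (well bottom): (3,-2,5) with a≤c, −a<b≤a
g: translate: b→3082 (≡23422 mod 10170), so (5085,23422,26971)→(5085,3082,467)
g: flip: (5085,3082,467)→(467,-3082,5085)
g: translate: b→-280 (≡-3082 mod 934), so (467,-3082,5085)→(467,-280,42)
g: flip: (467,-280,42)→(42,280,467)
g: translate: b→28 (≡280 mod 84), so (42,280,467)→(42,28,5)
g: flip: (42,28,5)→(5,-28,42)
g: translate: b→2 (≡-28 mod 10), so (5,-28,42)→(5,2,3)
g: flip: (5,2,3)→(3,-2,5)
g: reduced (well bottom): (3,-2,5) with a≤c, −a<b≤a
reduced forms (3, -2, 5) vs (3, -2, 5) ⇒ equivalent

yes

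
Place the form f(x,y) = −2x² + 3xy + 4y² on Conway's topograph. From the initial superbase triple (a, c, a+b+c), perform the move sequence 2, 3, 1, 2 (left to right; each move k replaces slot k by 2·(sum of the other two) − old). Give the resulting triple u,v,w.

start (-2,4,5) = (f(1,0),f(0,1),f(1,1))
replace slot 2: 2·((-2)+5) − 4 = 2 → (-2,2,5)
replace slot 3: 2·((-2)+2) − 5 = -5 → (-2,2,-5)
replace slot 1: 2·(2+(-5)) − (-2) = -4 → (-4,2,-5)
replace slot 2: 2·((-4)+(-5)) − 2 = -20 → (-4,-20,-5)

-4,-20,-5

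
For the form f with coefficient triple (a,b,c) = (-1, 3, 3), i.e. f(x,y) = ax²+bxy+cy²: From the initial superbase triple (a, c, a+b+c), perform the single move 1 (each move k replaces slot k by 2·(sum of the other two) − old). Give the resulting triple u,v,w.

start (-1,3,5) = (f(1,0),f(0,1),f(1,1))
replace slot 1: 2·(3+5) − (-1) = 17 → (17,3,5)

17,3,5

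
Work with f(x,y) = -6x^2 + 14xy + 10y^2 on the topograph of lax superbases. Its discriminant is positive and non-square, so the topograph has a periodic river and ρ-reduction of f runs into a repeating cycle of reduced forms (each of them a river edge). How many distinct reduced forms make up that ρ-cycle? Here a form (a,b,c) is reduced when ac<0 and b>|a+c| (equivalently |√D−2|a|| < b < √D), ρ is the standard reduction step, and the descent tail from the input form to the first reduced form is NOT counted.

D = 436, ⌊√D⌋ = 20
river: ρ → (10,6,-10)
river: ρ → (-10,14,6)
river: ρ → (6,10,-14)
river: ρ → (-14,18,2)
river: ρ → (2,18,-14)
river: ρ → (-14,10,6)
river: ρ → (6,14,-10)
river: ρ → (-10,6,10)
river: ρ → (10,14,-6)
river: ρ → (-6,10,14)
river: ρ → (14,18,-2)
river: ρ → (-2,18,14)
river: ρ → (14,10,-6)
river: ρ → (-6,14,10)
ρ-cycle length = 14 (tail of 0 descent steps not counted)

14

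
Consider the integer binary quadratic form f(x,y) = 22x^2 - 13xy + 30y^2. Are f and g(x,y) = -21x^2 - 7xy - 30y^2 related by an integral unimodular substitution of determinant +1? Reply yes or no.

D₁ = -2471, D₂ = -2471
f: reduced (well bottom): (22,-13,30) with a≤c, −a<b≤a
g is negative-definite; reduce −g:
−g: reduced (well bottom): (21,7,30) with a≤c, −a<b≤a
flip sign back: reduced form of g is (-21,-7,-30)
reduced forms (22, -13, 30) vs (-21, -7, -30) ⇒ inequivalent

no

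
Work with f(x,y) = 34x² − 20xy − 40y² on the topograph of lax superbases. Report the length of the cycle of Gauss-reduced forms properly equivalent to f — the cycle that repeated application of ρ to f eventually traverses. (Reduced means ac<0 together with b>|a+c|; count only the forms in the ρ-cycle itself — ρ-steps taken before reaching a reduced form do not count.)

D = 5840, ⌊√D⌋ = 76
descent: ρ → (-40,20,34)  [lands on river]
river: ρ → (34,48,-26)
river: ρ → (-26,56,26)
river: ρ → (26,48,-34)
river: ρ → (-34,20,40)
river: ρ → (40,60,-14)
river: ρ → (-14,52,56)
river: ρ → (56,60,-10)
river: ρ → (-10,60,56)
river: ρ → (56,52,-14)
river: ρ → (-14,60,40)
river: ρ → (40,20,-34)
river: ρ → (-34,48,26)
river: ρ → (26,56,-26)
river: ρ → (-26,48,34)
river: ρ → (34,20,-40)
river: ρ → (-40,60,14)
river: ρ → (14,52,-56)
river: ρ → (-56,60,10)
river: ρ → (10,60,-56)
river: ρ → (-56,52,14)
river: ρ → (14,60,-40)
ρ-cycle length = 22 (tail of 1 descent step not counted)

22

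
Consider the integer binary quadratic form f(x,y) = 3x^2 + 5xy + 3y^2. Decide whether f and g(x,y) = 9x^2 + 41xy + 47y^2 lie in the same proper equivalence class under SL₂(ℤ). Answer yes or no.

D₁ = -11, D₂ = -11
f: translate: b→-1 (≡5 mod 6), so (3,5,3)→(3,-1,1)
f: flip: (3,-1,1)→(1,1,3)
f: reduced (well bottom): (1,1,3) with a≤c, −a<b≤a
g: translate: b→5 (≡41 mod 18), so (9,41,47)→(9,5,1)
g: flip: (9,5,1)→(1,-5,9)
g: translate: b→1 (≡-5 mod 2), so (1,-5,9)→(1,1,3)
g: reduced (well bottom): (1,1,3) with a≤c, −a<b≤a
reduced forms (1, 1, 3) vs (1, 1, 3) ⇒ equivalent

yes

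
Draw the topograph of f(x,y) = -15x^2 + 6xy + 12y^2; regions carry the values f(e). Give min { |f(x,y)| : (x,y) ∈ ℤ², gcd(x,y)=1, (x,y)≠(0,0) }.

river: ρ → (12,18,-9)
river: ρ → (-9,18,12)
river: ρ → (12,6,-15)
river: ρ → (-15,24,3)
river: ρ → (3,24,-15)
river: ρ → (-15,6,12)
closes: descent 0, river 6
min |a| on river = 3

3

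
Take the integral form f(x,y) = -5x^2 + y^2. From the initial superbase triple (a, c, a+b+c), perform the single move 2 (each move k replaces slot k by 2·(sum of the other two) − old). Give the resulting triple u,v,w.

start (-5,1,-4) = (f(1,0),f(0,1),f(1,1))
replace slot 2: 2·((-5)+(-4)) − 1 = -19 → (-5,-19,-4)

-5,-19,-4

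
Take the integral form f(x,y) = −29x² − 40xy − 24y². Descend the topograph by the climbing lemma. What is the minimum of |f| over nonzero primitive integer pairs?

translate: b→-18 (≡40 mod 58), so (29,40,24)→(29,-18,13)
flip: (29,-18,13)→(13,18,29)
translate: b→-8 (≡18 mod 26), so (13,18,29)→(13,-8,24)
reduced (well bottom): (13,-8,24) with a≤c, −a<b≤a
well minimum |f| = |-13| = 13 (negative-definite)

13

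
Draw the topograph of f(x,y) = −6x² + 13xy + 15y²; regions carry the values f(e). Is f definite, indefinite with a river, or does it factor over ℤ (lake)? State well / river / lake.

D = b²−4ac = 13² − 4·(-6)·15 = 529
D = 23² is a perfect square ⇒ form factors over ℤ ⇒ lakes

lake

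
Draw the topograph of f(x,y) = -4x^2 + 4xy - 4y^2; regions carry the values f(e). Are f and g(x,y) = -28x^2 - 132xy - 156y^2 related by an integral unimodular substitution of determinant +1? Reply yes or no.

D₁ = -48, D₂ = -48
f is negative-definite; reduce −f:
−f: translate: b→4 (≡-4 mod 8), so (4,-4,4)→(4,4,4)
−f: reduced (well bottom): (4,4,4) with a≤c, −a<b≤a
flip sign back: reduced form of f is (-4,-4,-4)
g is negative-definite; reduce −g:
−g: translate: b→20 (≡132 mod 56), so (28,132,156)→(28,20,4)
−g: flip: (28,20,4)→(4,-20,28)
−g: translate: b→4 (≡-20 mod 8), so (4,-20,28)→(4,4,4)
−g: reduced (well bottom): (4,4,4) with a≤c, −a<b≤a
flip sign back: reduced form of g is (-4,-4,-4)
reduced forms (-4, -4, -4) vs (-4, -4, -4) ⇒ equivalent

yes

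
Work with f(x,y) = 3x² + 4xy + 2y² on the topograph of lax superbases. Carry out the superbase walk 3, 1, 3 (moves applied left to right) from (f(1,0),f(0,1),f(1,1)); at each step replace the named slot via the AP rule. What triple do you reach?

start (3,2,9) = (f(1,0),f(0,1),f(1,1))
replace slot 3: 2·(3+2) − 9 = 1 → (3,2,1)
replace slot 1: 2·(2+1) − 3 = 3 → (3,2,1)
replace slot 3: 2·(3+2) − 1 = 9 → (3,2,9)

3,2,9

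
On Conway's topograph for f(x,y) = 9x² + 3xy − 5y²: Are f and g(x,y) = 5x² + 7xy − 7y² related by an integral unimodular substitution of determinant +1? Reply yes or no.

D₁ = 189, D₂ = 189
river cycle of f (length 4): (-5, 7, 7), (7, 7, -5), (-5, 13, 1), (1, 13, -5)
river cycle of g (length 4): (-7, 7, 5), (5, 13, -1), (-1, 13, 5), (5, 7, -7)
cycles differ ⇒ inequivalent

no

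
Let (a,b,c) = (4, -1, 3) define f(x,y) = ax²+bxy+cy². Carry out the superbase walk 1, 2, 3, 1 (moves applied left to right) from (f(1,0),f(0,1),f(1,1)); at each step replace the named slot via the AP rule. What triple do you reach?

start (4,3,6) = (f(1,0),f(0,1),f(1,1))
replace slot 1: 2·(3+6) − 4 = 14 → (14,3,6)
replace slot 2: 2·(14+6) − 3 = 37 → (14,37,6)
replace slot 3: 2·(14+37) − 6 = 96 → (14,37,96)
replace slot 1: 2·(37+96) − 14 = 252 → (252,37,96)

252,37,96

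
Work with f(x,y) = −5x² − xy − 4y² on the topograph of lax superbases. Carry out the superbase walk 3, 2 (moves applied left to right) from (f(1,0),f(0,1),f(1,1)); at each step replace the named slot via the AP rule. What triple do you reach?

start (-5,-4,-10) = (f(1,0),f(0,1),f(1,1))
replace slot 3: 2·((-5)+(-4)) − (-10) = -8 → (-5,-4,-8)
replace slot 2: 2·((-5)+(-8)) − (-4) = -22 → (-5,-22,-8)

-5,-22,-8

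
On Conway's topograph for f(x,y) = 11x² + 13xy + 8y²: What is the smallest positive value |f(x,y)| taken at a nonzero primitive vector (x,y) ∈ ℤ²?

translate: b→-9 (≡13 mod 22), so (11,13,8)→(11,-9,6)
flip: (11,-9,6)→(6,9,11)
translate: b→-3 (≡9 mod 12), so (6,9,11)→(6,-3,8)
reduced (well bottom): (6,-3,8) with a≤c, −a<b≤a
well minimum = a = 6

6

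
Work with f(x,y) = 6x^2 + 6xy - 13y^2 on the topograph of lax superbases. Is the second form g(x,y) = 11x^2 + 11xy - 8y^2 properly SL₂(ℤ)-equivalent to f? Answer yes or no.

D₁ = 348, D₂ = 473
discriminants differ ⇒ not SL₂(ℤ)-equivalent

no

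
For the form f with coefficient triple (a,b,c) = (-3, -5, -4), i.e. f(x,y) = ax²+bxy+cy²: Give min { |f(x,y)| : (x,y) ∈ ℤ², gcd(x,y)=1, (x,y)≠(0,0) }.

translate: b→-1 (≡5 mod 6), so (3,5,4)→(3,-1,2)
flip: (3,-1,2)→(2,1,3)
reduced (well bottom): (2,1,3) with a≤c, −a<b≤a
well minimum |f| = |-2| = 2 (negative-definite)

2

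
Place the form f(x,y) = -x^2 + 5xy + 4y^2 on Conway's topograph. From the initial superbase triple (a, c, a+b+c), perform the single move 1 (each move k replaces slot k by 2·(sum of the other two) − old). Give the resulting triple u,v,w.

start (-1,4,8) = (f(1,0),f(0,1),f(1,1))
replace slot 1: 2·(4+8) − (-1) = 25 → (25,4,8)

25,4,8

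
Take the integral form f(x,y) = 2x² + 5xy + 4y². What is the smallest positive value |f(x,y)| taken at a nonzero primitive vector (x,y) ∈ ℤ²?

translate: b→1 (≡5 mod 4), so (2,5,4)→(2,1,1)
flip: (2,1,1)→(1,-1,2)
translate: b→1 (≡-1 mod 2), so (1,-1,2)→(1,1,2)
reduced (well bottom): (1,1,2) with a≤c, −a<b≤a
well minimum = a = 1

1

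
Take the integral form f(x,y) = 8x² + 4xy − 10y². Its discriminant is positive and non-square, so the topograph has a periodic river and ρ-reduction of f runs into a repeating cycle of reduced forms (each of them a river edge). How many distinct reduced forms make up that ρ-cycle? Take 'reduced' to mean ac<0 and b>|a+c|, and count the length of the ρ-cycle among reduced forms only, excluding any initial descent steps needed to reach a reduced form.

D = 336, ⌊√D⌋ = 18
river: ρ → (-10,16,2)
river: ρ → (2,16,-10)
river: ρ → (-10,4,8)
river: ρ → (8,12,-6)
river: ρ → (-6,12,8)
river: ρ → (8,4,-10)
ρ-cycle length = 6 (tail of 0 descent steps not counted)

6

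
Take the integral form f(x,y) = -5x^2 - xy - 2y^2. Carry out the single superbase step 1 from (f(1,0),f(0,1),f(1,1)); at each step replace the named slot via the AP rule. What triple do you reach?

start (-5,-2,-8) = (f(1,0),f(0,1),f(1,1))
replace slot 1: 2·((-2)+(-8)) − (-5) = -15 → (-15,-2,-8)

-15,-2,-8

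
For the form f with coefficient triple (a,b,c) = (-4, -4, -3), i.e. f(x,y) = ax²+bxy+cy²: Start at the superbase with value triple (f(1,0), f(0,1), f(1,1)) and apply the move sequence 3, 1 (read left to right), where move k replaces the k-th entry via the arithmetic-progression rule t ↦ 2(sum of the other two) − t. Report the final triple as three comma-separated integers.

start (-4,-3,-11) = (f(1,0),f(0,1),f(1,1))
replace slot 3: 2·((-4)+(-3)) − (-11) = -3 → (-4,-3,-3)
replace slot 1: 2·((-3)+(-3)) − (-4) = -8 → (-8,-3,-3)

-8,-3,-3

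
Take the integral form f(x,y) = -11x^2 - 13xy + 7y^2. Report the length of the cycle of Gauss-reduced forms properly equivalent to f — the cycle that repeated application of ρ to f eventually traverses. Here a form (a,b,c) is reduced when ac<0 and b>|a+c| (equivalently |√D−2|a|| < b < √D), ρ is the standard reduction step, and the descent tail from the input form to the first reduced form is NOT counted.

D = 477, ⌊√D⌋ = 21
descent: ρ → (7,13,-11)  [lands on river]
river: ρ → (-11,9,9)
river: ρ → (9,9,-11)
river: ρ → (-11,13,7)
river: ρ → (7,15,-9)
river: ρ → (-9,21,1)
river: ρ → (1,21,-9)
river: ρ → (-9,15,7)
ρ-cycle length = 8 (tail of 1 descent step not counted)

8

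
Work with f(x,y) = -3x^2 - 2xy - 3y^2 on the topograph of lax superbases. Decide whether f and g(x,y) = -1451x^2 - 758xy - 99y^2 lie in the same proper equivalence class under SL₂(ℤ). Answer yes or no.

D₁ = -32, D₂ = -32
f is negative-definite; reduce −f:
−f: reduced (well bottom): (3,2,3) with a≤c, −a<b≤a
flip sign back: reduced form of f is (-3,-2,-3)
g is negative-definite; reduce −g:
−g: flip: (1451,758,99)→(99,-758,1451)
−g: translate: b→34 (≡-758 mod 198), so (99,-758,1451)→(99,34,3)
−g: flip: (99,34,3)→(3,-34,99)
−g: translate: b→2 (≡-34 mod 6), so (3,-34,99)→(3,2,3)
−g: reduced (well bottom): (3,2,3) with a≤c, −a<b≤a
flip sign back: reduced form of g is (-3,-2,-3)
reduced forms (-3, -2, -3) vs (-3, -2, -3) ⇒ equivalent

yes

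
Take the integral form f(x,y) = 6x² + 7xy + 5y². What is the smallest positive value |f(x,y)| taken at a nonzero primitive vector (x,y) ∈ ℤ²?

translate: b→-5 (≡7 mod 12), so (6,7,5)→(6,-5,4)
flip: (6,-5,4)→(4,5,6)
translate: b→-3 (≡5 mod 8), so (4,5,6)→(4,-3,5)
reduced (well bottom): (4,-3,5) with a≤c, −a<b≤a
well minimum = a = 4

4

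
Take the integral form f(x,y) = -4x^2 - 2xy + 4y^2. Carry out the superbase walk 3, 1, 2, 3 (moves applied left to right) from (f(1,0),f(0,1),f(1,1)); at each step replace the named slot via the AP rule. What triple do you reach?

start (-4,4,-2) = (f(1,0),f(0,1),f(1,1))
replace slot 3: 2·((-4)+4) − (-2) = 2 → (-4,4,2)
replace slot 1: 2·(4+2) − (-4) = 16 → (16,4,2)
replace slot 2: 2·(16+2) − 4 = 32 → (16,32,2)
replace slot 3: 2·(16+32) − 2 = 94 → (16,32,94)

16,32,94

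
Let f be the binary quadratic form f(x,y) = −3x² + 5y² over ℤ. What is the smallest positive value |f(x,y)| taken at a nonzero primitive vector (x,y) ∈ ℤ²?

descent: ρ → (5,0,-3)
descent: ρ → (-3,6,2)  [lands on river]
river: ρ → (2,6,-3)
closes: descent 2, river 2
min |a| on river = 2

2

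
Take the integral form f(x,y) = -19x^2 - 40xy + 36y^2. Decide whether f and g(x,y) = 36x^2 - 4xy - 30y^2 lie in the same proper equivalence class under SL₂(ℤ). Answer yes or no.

D₁ = 4336, D₂ = 4336
river cycle of f (length 44): (36, 40, -19), (-19, 36, 40), (40, 44, -15), (-15, 46, 37), (37, 28, -24), (-24, 20, 41), (41, 62, -3), (-3, 64, 20), (20, 56, -15), (-15, 64, 4), … (34 more)
river cycle of g (length 24): (-30, 64, 2), (2, 64, -30), (-30, 56, 10), (10, 64, -6), (-6, 56, 50), (50, 44, -12), (-12, 52, 34), (34, 16, -30), (-30, 44, 20), (20, 36, -38), … (14 more)
cycles differ ⇒ inequivalent

no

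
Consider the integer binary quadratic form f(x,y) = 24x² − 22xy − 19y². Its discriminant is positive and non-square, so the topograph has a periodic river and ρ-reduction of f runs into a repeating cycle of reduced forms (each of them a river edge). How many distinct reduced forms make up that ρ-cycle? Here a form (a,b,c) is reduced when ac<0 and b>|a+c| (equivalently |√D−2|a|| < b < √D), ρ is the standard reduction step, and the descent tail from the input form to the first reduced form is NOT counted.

D = 2308, ⌊√D⌋ = 48
descent: ρ → (-19,22,24)  [lands on river]
river: ρ → (24,26,-17)
river: ρ → (-17,42,8)
river: ρ → (8,38,-27)
river: ρ → (-27,16,19)
river: ρ → (19,22,-24)
river: ρ → (-24,26,17)
river: ρ → (17,42,-8)
river: ρ → (-8,38,27)
river: ρ → (27,16,-19)
ρ-cycle length = 10 (tail of 1 descent step not counted)

10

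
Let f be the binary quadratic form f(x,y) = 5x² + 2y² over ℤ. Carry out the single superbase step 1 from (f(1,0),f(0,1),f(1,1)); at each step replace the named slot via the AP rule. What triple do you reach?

start (5,2,7) = (f(1,0),f(0,1),f(1,1))
replace slot 1: 2·(2+7) − 5 = 13 → (13,2,7)

13,2,7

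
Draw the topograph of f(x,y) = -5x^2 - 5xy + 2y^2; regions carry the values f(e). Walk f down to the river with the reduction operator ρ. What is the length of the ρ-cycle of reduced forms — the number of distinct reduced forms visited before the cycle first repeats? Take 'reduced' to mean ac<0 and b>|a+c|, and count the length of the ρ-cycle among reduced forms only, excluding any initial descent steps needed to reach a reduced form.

D = 65, ⌊√D⌋ = 8
descent: ρ → (2,5,-5)  [lands on river]
river: ρ → (-5,5,2)
river: ρ → (2,7,-2)
river: ρ → (-2,5,5)
river: ρ → (5,5,-2)
river: ρ → (-2,7,2)
ρ-cycle length = 6 (tail of 1 descent step not counted)

6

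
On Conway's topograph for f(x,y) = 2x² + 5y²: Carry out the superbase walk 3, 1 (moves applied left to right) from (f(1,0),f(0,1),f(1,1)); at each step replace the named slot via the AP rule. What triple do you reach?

start (2,5,7) = (f(1,0),f(0,1),f(1,1))
replace slot 3: 2·(2+5) − 7 = 7 → (2,5,7)
replace slot 1: 2·(5+7) − 2 = 22 → (22,5,7)

22,5,7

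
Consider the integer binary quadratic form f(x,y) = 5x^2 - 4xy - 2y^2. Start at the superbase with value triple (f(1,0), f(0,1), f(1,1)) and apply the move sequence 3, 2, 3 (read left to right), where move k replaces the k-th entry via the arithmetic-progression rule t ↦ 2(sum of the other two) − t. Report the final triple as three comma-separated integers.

start (5,-2,-1) = (f(1,0),f(0,1),f(1,1))
replace slot 3: 2·(5+(-2)) − (-1) = 7 → (5,-2,7)
replace slot 2: 2·(5+7) − (-2) = 26 → (5,26,7)
replace slot 3: 2·(5+26) − 7 = 55 → (5,26,55)

5,26,55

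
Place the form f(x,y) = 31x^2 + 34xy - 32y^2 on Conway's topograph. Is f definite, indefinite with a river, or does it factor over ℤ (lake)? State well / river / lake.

D = b²−4ac = 34² − 4·31·(-32) = 5124
D > 0 non-square ⇒ indefinite ⇒ periodic river

river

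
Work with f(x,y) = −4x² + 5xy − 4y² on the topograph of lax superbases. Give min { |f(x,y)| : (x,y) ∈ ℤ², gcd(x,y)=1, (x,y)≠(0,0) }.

translate: b→3 (≡-5 mod 8), so (4,-5,4)→(4,3,3)
flip: (4,3,3)→(3,-3,4)
translate: b→3 (≡-3 mod 6), so (3,-3,4)→(3,3,4)
reduced (well bottom): (3,3,4) with a≤c, −a<b≤a
well minimum |f| = |-3| = 3 (negative-definite)

3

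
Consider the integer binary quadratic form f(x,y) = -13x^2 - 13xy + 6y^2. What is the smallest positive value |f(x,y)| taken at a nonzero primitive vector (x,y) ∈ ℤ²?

descent: ρ → (6,13,-13)  [lands on river]
river: ρ → (-13,13,6)
river: ρ → (6,11,-15)
river: ρ → (-15,19,2)
river: ρ → (2,21,-5)
river: ρ → (-5,19,6)
river: ρ → (6,17,-8)
river: ρ → (-8,15,8)
river: ρ → (8,17,-6)
river: ρ → (-6,19,5)
river: ρ → (5,21,-2)
river: ρ → (-2,19,15)
river: ρ → (15,11,-6)
river: ρ → (-6,13,13)
river: ρ → (13,13,-6)
river: ρ → (-6,11,15)
river: ρ → (15,19,-2)
river: ρ → (-2,21,5)
river: ρ → (5,19,-6)
river: ρ → (-6,17,8)
river: ρ → (8,15,-8)
river: ρ → (-8,17,6)
river: ρ → (6,19,-5)
river: ρ → (-5,21,2)
river: ρ → (2,19,-15)
river: ρ → (-15,11,6)
closes: descent 1, river 26
min |a| on river = 2

2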